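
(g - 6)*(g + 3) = g^2 - 3*g - 18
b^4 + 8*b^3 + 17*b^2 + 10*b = b*(b + 1)*(b + 2)*(b + 5)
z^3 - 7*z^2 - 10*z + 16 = (z - 8)*(z - 1)*(z + 2)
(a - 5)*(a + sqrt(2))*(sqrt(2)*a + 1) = sqrt(2)*a^3 - 5*sqrt(2)*a^2 + 3*a^2 - 15*a + sqrt(2)*a - 5*sqrt(2)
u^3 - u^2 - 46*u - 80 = (u - 8)*(u + 2)*(u + 5)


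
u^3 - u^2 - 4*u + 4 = (u - 2)*(u - 1)*(u + 2)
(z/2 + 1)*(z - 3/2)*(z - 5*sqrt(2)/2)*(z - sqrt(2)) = z^4/2 - 7*sqrt(2)*z^3/4 + z^3/4 - 7*sqrt(2)*z^2/8 + z^2 + 5*z/4 + 21*sqrt(2)*z/4 - 15/2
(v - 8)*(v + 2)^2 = v^3 - 4*v^2 - 28*v - 32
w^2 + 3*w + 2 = (w + 1)*(w + 2)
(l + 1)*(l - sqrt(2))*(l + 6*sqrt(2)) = l^3 + l^2 + 5*sqrt(2)*l^2 - 12*l + 5*sqrt(2)*l - 12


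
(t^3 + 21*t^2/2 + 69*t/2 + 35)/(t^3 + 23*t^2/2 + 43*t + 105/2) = (t + 2)/(t + 3)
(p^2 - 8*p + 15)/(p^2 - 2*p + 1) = (p^2 - 8*p + 15)/(p^2 - 2*p + 1)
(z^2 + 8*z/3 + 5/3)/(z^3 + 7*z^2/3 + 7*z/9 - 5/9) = 3/(3*z - 1)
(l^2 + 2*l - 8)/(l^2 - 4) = (l + 4)/(l + 2)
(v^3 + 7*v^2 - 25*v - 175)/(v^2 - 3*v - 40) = (v^2 + 2*v - 35)/(v - 8)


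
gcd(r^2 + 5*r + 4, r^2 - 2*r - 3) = r + 1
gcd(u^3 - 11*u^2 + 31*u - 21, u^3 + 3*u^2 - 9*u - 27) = u - 3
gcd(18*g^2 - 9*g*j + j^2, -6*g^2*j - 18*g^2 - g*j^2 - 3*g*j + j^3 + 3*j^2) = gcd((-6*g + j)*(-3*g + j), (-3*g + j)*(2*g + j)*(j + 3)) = 3*g - j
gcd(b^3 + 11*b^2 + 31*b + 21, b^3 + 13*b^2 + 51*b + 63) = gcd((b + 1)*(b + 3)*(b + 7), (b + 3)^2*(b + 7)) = b^2 + 10*b + 21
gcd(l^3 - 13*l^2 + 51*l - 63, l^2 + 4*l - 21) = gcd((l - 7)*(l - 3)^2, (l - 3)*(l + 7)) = l - 3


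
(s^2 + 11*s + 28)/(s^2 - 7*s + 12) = (s^2 + 11*s + 28)/(s^2 - 7*s + 12)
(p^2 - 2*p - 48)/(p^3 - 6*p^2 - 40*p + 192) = 1/(p - 4)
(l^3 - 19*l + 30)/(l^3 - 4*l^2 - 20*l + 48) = (l^2 + 2*l - 15)/(l^2 - 2*l - 24)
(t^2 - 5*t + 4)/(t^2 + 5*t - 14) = (t^2 - 5*t + 4)/(t^2 + 5*t - 14)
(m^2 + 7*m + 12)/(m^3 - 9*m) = (m + 4)/(m*(m - 3))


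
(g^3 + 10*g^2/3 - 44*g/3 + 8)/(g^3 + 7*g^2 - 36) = (g - 2/3)/(g + 3)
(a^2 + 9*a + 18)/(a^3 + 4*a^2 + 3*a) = (a + 6)/(a*(a + 1))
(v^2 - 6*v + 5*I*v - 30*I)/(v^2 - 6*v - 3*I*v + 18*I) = (v + 5*I)/(v - 3*I)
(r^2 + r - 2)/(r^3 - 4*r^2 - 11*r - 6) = (-r^2 - r + 2)/(-r^3 + 4*r^2 + 11*r + 6)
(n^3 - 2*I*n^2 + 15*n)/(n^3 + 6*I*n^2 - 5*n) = (n^2 - 2*I*n + 15)/(n^2 + 6*I*n - 5)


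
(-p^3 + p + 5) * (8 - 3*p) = 3*p^4 - 8*p^3 - 3*p^2 - 7*p + 40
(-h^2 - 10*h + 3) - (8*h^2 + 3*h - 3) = -9*h^2 - 13*h + 6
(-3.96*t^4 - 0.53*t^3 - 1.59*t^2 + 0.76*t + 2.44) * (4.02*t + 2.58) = -15.9192*t^5 - 12.3474*t^4 - 7.7592*t^3 - 1.047*t^2 + 11.7696*t + 6.2952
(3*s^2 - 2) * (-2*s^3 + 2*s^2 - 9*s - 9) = -6*s^5 + 6*s^4 - 23*s^3 - 31*s^2 + 18*s + 18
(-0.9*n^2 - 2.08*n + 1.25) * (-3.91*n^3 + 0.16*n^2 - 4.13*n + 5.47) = 3.519*n^5 + 7.9888*n^4 - 1.5033*n^3 + 3.8674*n^2 - 16.5401*n + 6.8375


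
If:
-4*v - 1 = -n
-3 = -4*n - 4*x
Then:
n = 3/4 - x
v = -x/4 - 1/16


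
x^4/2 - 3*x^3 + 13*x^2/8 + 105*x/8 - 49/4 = (x/2 + 1)*(x - 7/2)^2*(x - 1)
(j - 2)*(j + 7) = j^2 + 5*j - 14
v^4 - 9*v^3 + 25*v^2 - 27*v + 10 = (v - 5)*(v - 2)*(v - 1)^2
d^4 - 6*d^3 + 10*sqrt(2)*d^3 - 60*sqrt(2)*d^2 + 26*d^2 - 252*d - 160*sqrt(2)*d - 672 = (d - 8)*(d + 2)*(d + 3*sqrt(2))*(d + 7*sqrt(2))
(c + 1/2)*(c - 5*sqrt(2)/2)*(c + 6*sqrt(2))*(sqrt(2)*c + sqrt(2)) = sqrt(2)*c^4 + 3*sqrt(2)*c^3/2 + 7*c^3 - 59*sqrt(2)*c^2/2 + 21*c^2/2 - 45*sqrt(2)*c + 7*c/2 - 15*sqrt(2)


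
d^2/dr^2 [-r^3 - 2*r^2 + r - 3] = -6*r - 4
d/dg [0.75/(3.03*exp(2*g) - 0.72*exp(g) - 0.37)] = (0.54 - 4.545*exp(g))*exp(g)/(-3.03*exp(2*g) + 0.72*exp(g) + 0.37)^2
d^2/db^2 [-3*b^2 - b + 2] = -6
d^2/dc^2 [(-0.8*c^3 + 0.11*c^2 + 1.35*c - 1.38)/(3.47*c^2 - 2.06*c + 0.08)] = (1.4210854715202e-14*c^5 + 1.4210854715202e-14*c^4 + 27.737434*c^3 - 99.090828*c^2 + 56.907816*c - 10.499792)/(41.781923*c^6 - 74.412762*c^5 + 47.065692*c^4 - 12.172952*c^3 + 1.085088*c^2 - 0.039552*c + 0.000512)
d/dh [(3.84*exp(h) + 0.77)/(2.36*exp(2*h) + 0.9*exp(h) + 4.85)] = (-9.0624*exp(2*h) - 3.6344*exp(h) + 17.931)*exp(h)/(5.5696*exp(4*h) + 4.248*exp(3*h) + 23.702*exp(2*h) + 8.73*exp(h) + 23.5225)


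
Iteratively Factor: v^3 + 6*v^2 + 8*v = (v + 2)*(v^2 + 4*v) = (v + 2)*(v + 4)*(v)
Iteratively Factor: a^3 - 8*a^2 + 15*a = (a)*(a^2 - 8*a + 15) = a*(a - 3)*(a - 5)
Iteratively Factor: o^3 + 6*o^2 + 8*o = (o)*(o^2 + 6*o + 8) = o*(o + 2)*(o + 4)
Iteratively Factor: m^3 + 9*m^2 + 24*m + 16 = (m + 1)*(m^2 + 8*m + 16) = (m + 1)*(m + 4)*(m + 4)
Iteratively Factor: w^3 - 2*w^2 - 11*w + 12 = (w - 4)*(w^2 + 2*w - 3) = (w - 4)*(w + 3)*(w - 1)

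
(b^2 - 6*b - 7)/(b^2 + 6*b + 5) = (b - 7)/(b + 5)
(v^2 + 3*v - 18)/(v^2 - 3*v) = (v + 6)/v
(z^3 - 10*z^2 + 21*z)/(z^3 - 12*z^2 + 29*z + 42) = z*(z - 3)/(z^2 - 5*z - 6)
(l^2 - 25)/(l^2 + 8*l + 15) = (l - 5)/(l + 3)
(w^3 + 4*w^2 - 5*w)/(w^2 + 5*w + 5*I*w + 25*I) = w*(w - 1)/(w + 5*I)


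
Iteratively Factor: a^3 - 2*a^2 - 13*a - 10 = (a + 2)*(a^2 - 4*a - 5) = (a - 5)*(a + 2)*(a + 1)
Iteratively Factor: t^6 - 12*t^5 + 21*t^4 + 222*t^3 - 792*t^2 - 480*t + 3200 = (t + 4)*(t^5 - 16*t^4 + 85*t^3 - 118*t^2 - 320*t + 800) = (t - 4)*(t + 4)*(t^4 - 12*t^3 + 37*t^2 + 30*t - 200) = (t - 4)^2*(t + 4)*(t^3 - 8*t^2 + 5*t + 50) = (t - 4)^2*(t + 2)*(t + 4)*(t^2 - 10*t + 25) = (t - 5)*(t - 4)^2*(t + 2)*(t + 4)*(t - 5)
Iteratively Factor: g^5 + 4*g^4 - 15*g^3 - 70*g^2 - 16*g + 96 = (g - 4)*(g^4 + 8*g^3 + 17*g^2 - 2*g - 24) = (g - 4)*(g - 1)*(g^3 + 9*g^2 + 26*g + 24) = (g - 4)*(g - 1)*(g + 3)*(g^2 + 6*g + 8) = (g - 4)*(g - 1)*(g + 3)*(g + 4)*(g + 2)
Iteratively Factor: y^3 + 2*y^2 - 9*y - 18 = (y + 3)*(y^2 - y - 6) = (y - 3)*(y + 3)*(y + 2)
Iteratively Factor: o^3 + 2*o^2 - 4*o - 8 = (o + 2)*(o^2 - 4) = (o - 2)*(o + 2)*(o + 2)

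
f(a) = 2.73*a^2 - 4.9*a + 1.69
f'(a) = 5.46*a - 4.9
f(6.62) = 88.89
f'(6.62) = 31.25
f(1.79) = 1.67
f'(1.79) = 4.87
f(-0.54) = 5.13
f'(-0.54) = -7.85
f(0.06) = 1.41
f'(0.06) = -4.57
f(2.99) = 11.45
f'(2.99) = 11.43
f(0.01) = 1.64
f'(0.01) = -4.85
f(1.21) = -0.24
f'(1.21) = 1.71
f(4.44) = 33.75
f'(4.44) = 19.34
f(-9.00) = 266.92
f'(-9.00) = -54.04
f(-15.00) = 689.44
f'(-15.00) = -86.80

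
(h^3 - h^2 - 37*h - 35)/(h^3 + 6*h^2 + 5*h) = (h - 7)/h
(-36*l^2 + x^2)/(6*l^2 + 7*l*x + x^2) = (-6*l + x)/(l + x)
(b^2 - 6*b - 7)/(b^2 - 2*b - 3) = (b - 7)/(b - 3)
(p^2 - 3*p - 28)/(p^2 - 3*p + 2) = (p^2 - 3*p - 28)/(p^2 - 3*p + 2)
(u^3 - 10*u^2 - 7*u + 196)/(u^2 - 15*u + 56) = (u^2 - 3*u - 28)/(u - 8)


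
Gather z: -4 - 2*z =-2*z - 4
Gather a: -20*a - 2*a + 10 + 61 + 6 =77 - 22*a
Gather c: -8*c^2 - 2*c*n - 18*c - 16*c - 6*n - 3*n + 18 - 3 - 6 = -8*c^2 + c*(-2*n - 34) - 9*n + 9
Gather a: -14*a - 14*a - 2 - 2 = -28*a - 4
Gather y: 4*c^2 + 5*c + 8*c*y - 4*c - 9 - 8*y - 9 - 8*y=4*c^2 + c + y*(8*c - 16) - 18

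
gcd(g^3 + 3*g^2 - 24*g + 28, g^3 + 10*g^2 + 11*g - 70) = g^2 + 5*g - 14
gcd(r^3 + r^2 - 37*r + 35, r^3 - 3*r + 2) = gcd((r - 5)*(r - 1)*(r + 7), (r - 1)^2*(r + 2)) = r - 1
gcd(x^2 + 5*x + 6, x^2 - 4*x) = 1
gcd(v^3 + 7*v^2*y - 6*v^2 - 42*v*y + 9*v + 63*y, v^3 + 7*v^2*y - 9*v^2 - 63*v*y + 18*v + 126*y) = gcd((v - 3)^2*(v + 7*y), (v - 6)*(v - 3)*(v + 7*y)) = v^2 + 7*v*y - 3*v - 21*y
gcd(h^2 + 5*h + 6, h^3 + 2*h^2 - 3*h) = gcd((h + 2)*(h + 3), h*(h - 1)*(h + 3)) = h + 3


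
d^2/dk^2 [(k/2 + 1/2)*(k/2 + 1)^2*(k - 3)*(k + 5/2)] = 5*k^3/2 + 27*k^2/4 - 3*k/2 - 75/8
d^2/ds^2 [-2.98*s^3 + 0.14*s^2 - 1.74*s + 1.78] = 0.28 - 17.88*s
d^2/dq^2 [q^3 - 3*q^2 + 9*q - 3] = 6*q - 6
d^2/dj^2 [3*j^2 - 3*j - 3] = 6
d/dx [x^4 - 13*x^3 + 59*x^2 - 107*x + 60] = 4*x^3 - 39*x^2 + 118*x - 107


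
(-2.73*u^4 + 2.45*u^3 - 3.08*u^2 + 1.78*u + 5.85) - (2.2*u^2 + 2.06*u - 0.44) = -2.73*u^4 + 2.45*u^3 - 5.28*u^2 - 0.28*u + 6.29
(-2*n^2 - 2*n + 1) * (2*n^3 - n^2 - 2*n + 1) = -4*n^5 - 2*n^4 + 8*n^3 + n^2 - 4*n + 1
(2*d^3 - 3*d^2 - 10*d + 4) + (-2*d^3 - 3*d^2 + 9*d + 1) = -6*d^2 - d + 5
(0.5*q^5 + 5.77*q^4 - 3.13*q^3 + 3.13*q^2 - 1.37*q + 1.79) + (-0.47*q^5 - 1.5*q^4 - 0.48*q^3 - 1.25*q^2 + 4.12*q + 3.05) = 0.03*q^5 + 4.27*q^4 - 3.61*q^3 + 1.88*q^2 + 2.75*q + 4.84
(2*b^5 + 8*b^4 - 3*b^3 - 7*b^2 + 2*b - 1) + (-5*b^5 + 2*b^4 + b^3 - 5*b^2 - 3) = -3*b^5 + 10*b^4 - 2*b^3 - 12*b^2 + 2*b - 4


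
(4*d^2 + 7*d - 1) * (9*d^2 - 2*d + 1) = 36*d^4 + 55*d^3 - 19*d^2 + 9*d - 1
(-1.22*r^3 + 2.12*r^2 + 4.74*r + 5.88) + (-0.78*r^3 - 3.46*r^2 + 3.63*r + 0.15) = -2.0*r^3 - 1.34*r^2 + 8.37*r + 6.03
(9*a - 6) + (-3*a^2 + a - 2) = -3*a^2 + 10*a - 8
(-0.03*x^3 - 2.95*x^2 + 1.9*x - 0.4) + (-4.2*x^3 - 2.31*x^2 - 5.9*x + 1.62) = -4.23*x^3 - 5.26*x^2 - 4.0*x + 1.22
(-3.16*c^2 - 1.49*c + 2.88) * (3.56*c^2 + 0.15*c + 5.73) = -11.2496*c^4 - 5.7784*c^3 - 8.0775*c^2 - 8.1057*c + 16.5024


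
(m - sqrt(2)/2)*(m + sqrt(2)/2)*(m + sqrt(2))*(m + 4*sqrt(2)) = m^4 + 5*sqrt(2)*m^3 + 15*m^2/2 - 5*sqrt(2)*m/2 - 4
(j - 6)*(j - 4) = j^2 - 10*j + 24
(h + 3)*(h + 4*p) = h^2 + 4*h*p + 3*h + 12*p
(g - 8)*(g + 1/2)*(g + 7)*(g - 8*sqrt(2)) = g^4 - 8*sqrt(2)*g^3 - g^3/2 - 113*g^2/2 + 4*sqrt(2)*g^2 - 28*g + 452*sqrt(2)*g + 224*sqrt(2)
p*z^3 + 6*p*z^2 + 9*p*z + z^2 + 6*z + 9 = (z + 3)^2*(p*z + 1)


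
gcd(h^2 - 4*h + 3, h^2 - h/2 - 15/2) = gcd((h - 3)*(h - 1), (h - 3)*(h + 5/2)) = h - 3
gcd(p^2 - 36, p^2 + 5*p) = 1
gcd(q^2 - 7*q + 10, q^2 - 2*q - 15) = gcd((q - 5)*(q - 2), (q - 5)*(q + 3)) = q - 5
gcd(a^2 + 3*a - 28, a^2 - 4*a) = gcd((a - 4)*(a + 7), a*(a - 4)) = a - 4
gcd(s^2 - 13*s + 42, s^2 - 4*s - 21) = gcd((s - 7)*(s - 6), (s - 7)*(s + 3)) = s - 7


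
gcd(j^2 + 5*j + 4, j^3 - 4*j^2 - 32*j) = j + 4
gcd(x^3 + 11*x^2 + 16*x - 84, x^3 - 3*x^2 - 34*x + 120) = x + 6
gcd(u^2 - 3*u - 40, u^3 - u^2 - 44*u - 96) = u - 8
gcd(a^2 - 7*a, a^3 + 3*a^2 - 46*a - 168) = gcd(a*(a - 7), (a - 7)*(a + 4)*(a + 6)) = a - 7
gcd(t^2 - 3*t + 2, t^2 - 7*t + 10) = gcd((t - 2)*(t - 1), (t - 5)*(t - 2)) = t - 2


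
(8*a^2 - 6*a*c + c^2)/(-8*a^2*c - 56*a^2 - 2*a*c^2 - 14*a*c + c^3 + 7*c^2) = (-2*a + c)/(2*a*c + 14*a + c^2 + 7*c)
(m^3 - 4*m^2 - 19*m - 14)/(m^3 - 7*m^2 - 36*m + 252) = (m^2 + 3*m + 2)/(m^2 - 36)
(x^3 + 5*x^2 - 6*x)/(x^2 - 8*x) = (x^2 + 5*x - 6)/(x - 8)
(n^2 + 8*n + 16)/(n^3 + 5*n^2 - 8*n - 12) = (n^2 + 8*n + 16)/(n^3 + 5*n^2 - 8*n - 12)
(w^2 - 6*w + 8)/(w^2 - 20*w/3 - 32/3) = 3*(-w^2 + 6*w - 8)/(-3*w^2 + 20*w + 32)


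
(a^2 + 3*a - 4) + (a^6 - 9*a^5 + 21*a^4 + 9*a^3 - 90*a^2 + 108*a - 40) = a^6 - 9*a^5 + 21*a^4 + 9*a^3 - 89*a^2 + 111*a - 44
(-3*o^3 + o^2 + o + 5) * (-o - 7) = 3*o^4 + 20*o^3 - 8*o^2 - 12*o - 35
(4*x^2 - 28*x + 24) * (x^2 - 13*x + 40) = 4*x^4 - 80*x^3 + 548*x^2 - 1432*x + 960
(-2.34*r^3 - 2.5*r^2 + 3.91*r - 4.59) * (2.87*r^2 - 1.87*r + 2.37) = -6.7158*r^5 - 2.7992*r^4 + 10.3509*r^3 - 26.41*r^2 + 17.85*r - 10.8783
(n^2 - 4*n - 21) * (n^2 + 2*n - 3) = n^4 - 2*n^3 - 32*n^2 - 30*n + 63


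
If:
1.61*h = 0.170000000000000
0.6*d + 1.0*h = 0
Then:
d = -0.18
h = 0.11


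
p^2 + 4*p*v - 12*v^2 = (p - 2*v)*(p + 6*v)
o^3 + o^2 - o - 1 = (o - 1)*(o + 1)^2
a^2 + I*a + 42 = (a - 6*I)*(a + 7*I)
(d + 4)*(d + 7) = d^2 + 11*d + 28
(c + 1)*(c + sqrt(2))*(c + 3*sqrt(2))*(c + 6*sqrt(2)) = c^4 + c^3 + 10*sqrt(2)*c^3 + 10*sqrt(2)*c^2 + 54*c^2 + 36*sqrt(2)*c + 54*c + 36*sqrt(2)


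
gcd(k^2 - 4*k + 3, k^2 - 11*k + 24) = k - 3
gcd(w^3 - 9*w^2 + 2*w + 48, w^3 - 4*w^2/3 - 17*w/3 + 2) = w^2 - w - 6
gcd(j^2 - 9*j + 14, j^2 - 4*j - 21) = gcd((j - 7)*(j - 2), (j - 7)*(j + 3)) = j - 7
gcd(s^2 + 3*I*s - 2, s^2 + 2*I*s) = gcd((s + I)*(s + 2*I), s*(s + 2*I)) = s + 2*I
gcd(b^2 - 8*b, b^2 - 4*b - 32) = b - 8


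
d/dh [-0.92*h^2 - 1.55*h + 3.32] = -1.84*h - 1.55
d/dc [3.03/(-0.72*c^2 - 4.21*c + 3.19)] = (4.3632*c + 12.7563)/(0.72*c^2 + 4.21*c - 3.19)^2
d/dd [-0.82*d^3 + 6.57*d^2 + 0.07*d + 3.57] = -2.46*d^2 + 13.14*d + 0.07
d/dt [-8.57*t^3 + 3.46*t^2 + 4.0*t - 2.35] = -25.71*t^2 + 6.92*t + 4.0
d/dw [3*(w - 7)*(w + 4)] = 6*w - 9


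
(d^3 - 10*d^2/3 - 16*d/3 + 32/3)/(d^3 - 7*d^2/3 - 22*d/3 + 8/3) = (3*d - 4)/(3*d - 1)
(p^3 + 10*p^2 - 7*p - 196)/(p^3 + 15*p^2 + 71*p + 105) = (p^2 + 3*p - 28)/(p^2 + 8*p + 15)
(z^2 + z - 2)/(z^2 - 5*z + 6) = (z^2 + z - 2)/(z^2 - 5*z + 6)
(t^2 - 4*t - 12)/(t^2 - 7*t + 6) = (t + 2)/(t - 1)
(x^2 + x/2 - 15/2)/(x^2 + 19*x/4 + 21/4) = 2*(2*x - 5)/(4*x + 7)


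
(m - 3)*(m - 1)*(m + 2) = m^3 - 2*m^2 - 5*m + 6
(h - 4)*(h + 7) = h^2 + 3*h - 28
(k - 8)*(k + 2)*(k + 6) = k^3 - 52*k - 96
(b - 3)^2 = b^2 - 6*b + 9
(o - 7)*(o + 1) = o^2 - 6*o - 7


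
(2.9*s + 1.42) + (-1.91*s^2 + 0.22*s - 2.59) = -1.91*s^2 + 3.12*s - 1.17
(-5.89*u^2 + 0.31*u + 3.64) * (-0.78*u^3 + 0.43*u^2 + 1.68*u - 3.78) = 4.5942*u^5 - 2.7745*u^4 - 12.6011*u^3 + 24.3502*u^2 + 4.9434*u - 13.7592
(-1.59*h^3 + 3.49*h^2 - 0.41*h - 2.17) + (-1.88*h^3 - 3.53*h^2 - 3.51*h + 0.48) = -3.47*h^3 - 0.0399999999999996*h^2 - 3.92*h - 1.69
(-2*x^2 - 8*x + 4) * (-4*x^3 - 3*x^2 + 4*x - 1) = 8*x^5 + 38*x^4 - 42*x^2 + 24*x - 4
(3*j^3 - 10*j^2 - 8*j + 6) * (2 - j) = -3*j^4 + 16*j^3 - 12*j^2 - 22*j + 12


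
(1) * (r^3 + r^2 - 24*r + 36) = r^3 + r^2 - 24*r + 36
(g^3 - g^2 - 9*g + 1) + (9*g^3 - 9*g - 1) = 10*g^3 - g^2 - 18*g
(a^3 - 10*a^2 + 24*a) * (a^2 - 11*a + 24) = a^5 - 21*a^4 + 158*a^3 - 504*a^2 + 576*a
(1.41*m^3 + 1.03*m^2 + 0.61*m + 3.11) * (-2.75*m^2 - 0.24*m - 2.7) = -3.8775*m^5 - 3.1709*m^4 - 5.7317*m^3 - 11.4799*m^2 - 2.3934*m - 8.397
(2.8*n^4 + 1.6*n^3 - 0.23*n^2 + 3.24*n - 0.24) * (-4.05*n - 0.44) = -11.34*n^5 - 7.712*n^4 + 0.2275*n^3 - 13.0208*n^2 - 0.4536*n + 0.1056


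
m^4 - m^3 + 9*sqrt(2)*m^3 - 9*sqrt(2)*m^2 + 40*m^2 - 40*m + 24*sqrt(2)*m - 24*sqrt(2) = (m - 1)*(m + sqrt(2))*(m + 2*sqrt(2))*(m + 6*sqrt(2))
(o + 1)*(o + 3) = o^2 + 4*o + 3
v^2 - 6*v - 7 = (v - 7)*(v + 1)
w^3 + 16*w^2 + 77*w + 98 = (w + 2)*(w + 7)^2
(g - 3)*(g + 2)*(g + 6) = g^3 + 5*g^2 - 12*g - 36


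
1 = 1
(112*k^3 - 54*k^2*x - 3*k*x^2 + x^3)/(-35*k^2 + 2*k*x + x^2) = (16*k^2 - 10*k*x + x^2)/(-5*k + x)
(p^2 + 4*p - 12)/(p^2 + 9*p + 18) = (p - 2)/(p + 3)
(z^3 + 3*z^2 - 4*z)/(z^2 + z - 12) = z*(z - 1)/(z - 3)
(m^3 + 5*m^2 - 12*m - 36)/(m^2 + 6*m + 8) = (m^2 + 3*m - 18)/(m + 4)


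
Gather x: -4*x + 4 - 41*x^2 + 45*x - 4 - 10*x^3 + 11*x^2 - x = -10*x^3 - 30*x^2 + 40*x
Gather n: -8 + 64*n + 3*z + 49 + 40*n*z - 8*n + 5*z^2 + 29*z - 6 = n*(40*z + 56) + 5*z^2 + 32*z + 35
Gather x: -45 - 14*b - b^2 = -b^2 - 14*b - 45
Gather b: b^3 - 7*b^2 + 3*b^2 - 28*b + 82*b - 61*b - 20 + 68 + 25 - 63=b^3 - 4*b^2 - 7*b + 10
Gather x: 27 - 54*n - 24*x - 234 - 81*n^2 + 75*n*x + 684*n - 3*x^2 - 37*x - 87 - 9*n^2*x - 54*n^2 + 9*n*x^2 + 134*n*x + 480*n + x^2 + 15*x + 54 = -135*n^2 + 1110*n + x^2*(9*n - 2) + x*(-9*n^2 + 209*n - 46) - 240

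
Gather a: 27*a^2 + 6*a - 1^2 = 27*a^2 + 6*a - 1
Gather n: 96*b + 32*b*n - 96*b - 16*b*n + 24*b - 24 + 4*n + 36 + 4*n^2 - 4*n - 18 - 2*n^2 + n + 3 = 24*b + 2*n^2 + n*(16*b + 1) - 3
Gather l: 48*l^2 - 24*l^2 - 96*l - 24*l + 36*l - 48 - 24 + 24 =24*l^2 - 84*l - 48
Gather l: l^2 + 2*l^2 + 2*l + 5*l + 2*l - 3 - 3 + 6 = 3*l^2 + 9*l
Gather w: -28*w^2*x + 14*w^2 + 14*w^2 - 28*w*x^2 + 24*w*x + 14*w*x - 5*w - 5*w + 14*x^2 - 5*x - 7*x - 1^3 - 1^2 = w^2*(28 - 28*x) + w*(-28*x^2 + 38*x - 10) + 14*x^2 - 12*x - 2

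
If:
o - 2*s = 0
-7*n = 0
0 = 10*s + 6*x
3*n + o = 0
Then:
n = 0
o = 0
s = 0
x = 0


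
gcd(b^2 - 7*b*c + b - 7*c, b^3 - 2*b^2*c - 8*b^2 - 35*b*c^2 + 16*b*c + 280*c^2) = b - 7*c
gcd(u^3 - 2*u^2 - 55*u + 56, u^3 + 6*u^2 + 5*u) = 1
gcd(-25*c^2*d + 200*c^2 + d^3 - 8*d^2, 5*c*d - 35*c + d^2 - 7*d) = 5*c + d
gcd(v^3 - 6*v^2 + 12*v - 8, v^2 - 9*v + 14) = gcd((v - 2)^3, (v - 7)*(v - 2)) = v - 2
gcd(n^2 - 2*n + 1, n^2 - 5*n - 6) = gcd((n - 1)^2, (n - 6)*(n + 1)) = 1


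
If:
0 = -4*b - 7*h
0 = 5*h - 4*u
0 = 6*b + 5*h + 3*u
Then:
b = 0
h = 0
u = 0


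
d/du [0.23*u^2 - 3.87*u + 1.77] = 0.46*u - 3.87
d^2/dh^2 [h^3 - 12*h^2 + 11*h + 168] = 6*h - 24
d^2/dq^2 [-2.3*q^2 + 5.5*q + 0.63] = -4.60000000000000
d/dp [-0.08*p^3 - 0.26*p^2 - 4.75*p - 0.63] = -0.24*p^2 - 0.52*p - 4.75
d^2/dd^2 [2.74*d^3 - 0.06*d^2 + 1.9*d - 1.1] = 16.44*d - 0.12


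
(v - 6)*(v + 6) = v^2 - 36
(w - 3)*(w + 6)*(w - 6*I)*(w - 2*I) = w^4 + 3*w^3 - 8*I*w^3 - 30*w^2 - 24*I*w^2 - 36*w + 144*I*w + 216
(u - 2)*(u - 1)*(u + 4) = u^3 + u^2 - 10*u + 8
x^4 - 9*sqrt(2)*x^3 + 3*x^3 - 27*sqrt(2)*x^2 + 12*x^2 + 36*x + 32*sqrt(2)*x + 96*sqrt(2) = (x + 3)*(x - 8*sqrt(2))*(x - 2*sqrt(2))*(x + sqrt(2))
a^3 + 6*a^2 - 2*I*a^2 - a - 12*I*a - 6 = (a + 6)*(a - I)^2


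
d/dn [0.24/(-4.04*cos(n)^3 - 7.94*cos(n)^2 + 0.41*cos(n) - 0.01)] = (-2.9088*cos(n)^2 - 3.8112*cos(n) + 0.0984)*sin(n)/(4.04*cos(n)^3 + 7.94*cos(n)^2 - 0.41*cos(n) + 0.01)^2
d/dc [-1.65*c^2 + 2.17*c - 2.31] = 2.17 - 3.3*c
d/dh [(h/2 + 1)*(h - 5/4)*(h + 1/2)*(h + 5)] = 2*h^3 + 75*h^2/8 + 33*h/8 - 95/16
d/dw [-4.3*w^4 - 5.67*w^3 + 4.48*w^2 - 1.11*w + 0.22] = -17.2*w^3 - 17.01*w^2 + 8.96*w - 1.11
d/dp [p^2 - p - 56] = 2*p - 1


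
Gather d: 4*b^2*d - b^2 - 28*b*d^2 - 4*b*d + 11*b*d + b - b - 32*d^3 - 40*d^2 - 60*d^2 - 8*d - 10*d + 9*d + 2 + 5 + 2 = -b^2 - 32*d^3 + d^2*(-28*b - 100) + d*(4*b^2 + 7*b - 9) + 9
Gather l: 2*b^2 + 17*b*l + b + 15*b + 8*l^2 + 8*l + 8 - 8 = 2*b^2 + 16*b + 8*l^2 + l*(17*b + 8)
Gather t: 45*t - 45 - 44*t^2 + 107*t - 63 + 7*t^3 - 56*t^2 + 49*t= 7*t^3 - 100*t^2 + 201*t - 108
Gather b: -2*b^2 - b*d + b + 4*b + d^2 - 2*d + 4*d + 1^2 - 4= -2*b^2 + b*(5 - d) + d^2 + 2*d - 3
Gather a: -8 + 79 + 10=81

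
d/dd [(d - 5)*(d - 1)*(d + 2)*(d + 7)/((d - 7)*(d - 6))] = 2*(d^5 - 18*d^4 + 45*d^3 + 436*d^2 - 1540*d - 364)/(d^4 - 26*d^3 + 253*d^2 - 1092*d + 1764)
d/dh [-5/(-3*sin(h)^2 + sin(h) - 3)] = 5*(1 - 6*sin(h))*cos(h)/(3*sin(h)^2 - sin(h) + 3)^2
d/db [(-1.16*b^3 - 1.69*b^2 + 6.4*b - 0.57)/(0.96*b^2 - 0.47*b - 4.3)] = (-1.1136*b^4 + 1.0904*b^3 + 9.6143*b^2 + 15.6284*b - 27.7879)/(0.9216*b^4 - 0.9024*b^3 - 8.0351*b^2 + 4.042*b + 18.49)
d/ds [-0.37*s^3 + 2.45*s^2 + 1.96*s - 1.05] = -1.11*s^2 + 4.9*s + 1.96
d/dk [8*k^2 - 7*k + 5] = 16*k - 7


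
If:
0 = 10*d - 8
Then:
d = 4/5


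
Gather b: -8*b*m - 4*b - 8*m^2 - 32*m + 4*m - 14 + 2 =b*(-8*m - 4) - 8*m^2 - 28*m - 12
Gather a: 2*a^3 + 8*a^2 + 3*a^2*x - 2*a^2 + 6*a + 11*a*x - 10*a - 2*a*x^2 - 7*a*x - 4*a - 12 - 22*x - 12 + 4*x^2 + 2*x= 2*a^3 + a^2*(3*x + 6) + a*(-2*x^2 + 4*x - 8) + 4*x^2 - 20*x - 24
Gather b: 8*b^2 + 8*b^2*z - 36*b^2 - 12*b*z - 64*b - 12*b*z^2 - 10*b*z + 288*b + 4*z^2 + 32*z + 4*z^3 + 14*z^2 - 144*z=b^2*(8*z - 28) + b*(-12*z^2 - 22*z + 224) + 4*z^3 + 18*z^2 - 112*z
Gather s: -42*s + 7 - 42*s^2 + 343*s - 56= -42*s^2 + 301*s - 49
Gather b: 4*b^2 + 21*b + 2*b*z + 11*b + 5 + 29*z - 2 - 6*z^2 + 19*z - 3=4*b^2 + b*(2*z + 32) - 6*z^2 + 48*z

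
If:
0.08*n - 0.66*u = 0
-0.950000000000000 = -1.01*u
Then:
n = 7.76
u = 0.94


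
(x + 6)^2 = x^2 + 12*x + 36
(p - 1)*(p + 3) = p^2 + 2*p - 3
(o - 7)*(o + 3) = o^2 - 4*o - 21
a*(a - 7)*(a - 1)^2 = a^4 - 9*a^3 + 15*a^2 - 7*a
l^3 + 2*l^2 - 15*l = l*(l - 3)*(l + 5)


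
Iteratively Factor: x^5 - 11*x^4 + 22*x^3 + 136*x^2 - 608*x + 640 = (x - 4)*(x^4 - 7*x^3 - 6*x^2 + 112*x - 160) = (x - 4)*(x - 2)*(x^3 - 5*x^2 - 16*x + 80) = (x - 4)^2*(x - 2)*(x^2 - x - 20) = (x - 4)^2*(x - 2)*(x + 4)*(x - 5)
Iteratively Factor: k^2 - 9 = (k - 3)*(k + 3)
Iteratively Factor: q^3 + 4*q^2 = (q)*(q^2 + 4*q) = q*(q + 4)*(q)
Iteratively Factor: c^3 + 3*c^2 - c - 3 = (c - 1)*(c^2 + 4*c + 3) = (c - 1)*(c + 3)*(c + 1)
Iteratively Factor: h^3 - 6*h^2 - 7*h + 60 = (h + 3)*(h^2 - 9*h + 20) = (h - 4)*(h + 3)*(h - 5)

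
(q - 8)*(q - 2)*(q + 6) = q^3 - 4*q^2 - 44*q + 96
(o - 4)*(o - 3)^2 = o^3 - 10*o^2 + 33*o - 36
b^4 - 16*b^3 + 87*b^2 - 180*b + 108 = (b - 6)^2*(b - 3)*(b - 1)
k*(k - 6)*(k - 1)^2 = k^4 - 8*k^3 + 13*k^2 - 6*k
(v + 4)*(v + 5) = v^2 + 9*v + 20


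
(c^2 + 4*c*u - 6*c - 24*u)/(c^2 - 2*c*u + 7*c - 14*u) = (c^2 + 4*c*u - 6*c - 24*u)/(c^2 - 2*c*u + 7*c - 14*u)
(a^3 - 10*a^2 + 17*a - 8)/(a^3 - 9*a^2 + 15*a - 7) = (a - 8)/(a - 7)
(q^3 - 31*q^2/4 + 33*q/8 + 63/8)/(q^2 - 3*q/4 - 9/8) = q - 7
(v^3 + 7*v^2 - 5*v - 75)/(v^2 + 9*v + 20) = (v^2 + 2*v - 15)/(v + 4)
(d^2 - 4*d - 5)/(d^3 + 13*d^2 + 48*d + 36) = (d - 5)/(d^2 + 12*d + 36)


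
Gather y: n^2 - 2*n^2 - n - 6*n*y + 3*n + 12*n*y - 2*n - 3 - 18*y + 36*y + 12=-n^2 + y*(6*n + 18) + 9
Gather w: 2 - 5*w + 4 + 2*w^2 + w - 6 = 2*w^2 - 4*w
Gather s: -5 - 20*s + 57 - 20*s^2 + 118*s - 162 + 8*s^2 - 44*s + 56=-12*s^2 + 54*s - 54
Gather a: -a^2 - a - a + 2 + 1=-a^2 - 2*a + 3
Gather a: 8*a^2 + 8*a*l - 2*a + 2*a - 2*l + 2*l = 8*a^2 + 8*a*l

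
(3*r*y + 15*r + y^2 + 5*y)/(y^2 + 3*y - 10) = (3*r + y)/(y - 2)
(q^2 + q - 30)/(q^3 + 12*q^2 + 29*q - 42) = (q - 5)/(q^2 + 6*q - 7)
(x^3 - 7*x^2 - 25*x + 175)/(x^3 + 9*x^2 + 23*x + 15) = (x^2 - 12*x + 35)/(x^2 + 4*x + 3)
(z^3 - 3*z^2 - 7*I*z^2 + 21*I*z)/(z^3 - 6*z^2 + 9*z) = (z - 7*I)/(z - 3)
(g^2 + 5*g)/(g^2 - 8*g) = (g + 5)/(g - 8)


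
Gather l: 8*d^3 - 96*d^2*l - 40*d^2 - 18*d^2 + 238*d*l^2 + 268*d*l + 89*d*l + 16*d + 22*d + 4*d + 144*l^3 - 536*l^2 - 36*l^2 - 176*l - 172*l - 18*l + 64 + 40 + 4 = 8*d^3 - 58*d^2 + 42*d + 144*l^3 + l^2*(238*d - 572) + l*(-96*d^2 + 357*d - 366) + 108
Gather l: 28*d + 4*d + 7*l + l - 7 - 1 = 32*d + 8*l - 8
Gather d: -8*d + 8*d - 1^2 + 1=0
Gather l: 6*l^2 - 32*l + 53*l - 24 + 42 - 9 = 6*l^2 + 21*l + 9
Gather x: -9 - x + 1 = -x - 8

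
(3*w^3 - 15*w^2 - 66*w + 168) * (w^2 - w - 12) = 3*w^5 - 18*w^4 - 87*w^3 + 414*w^2 + 624*w - 2016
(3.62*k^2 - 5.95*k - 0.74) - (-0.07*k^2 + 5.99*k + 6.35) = 3.69*k^2 - 11.94*k - 7.09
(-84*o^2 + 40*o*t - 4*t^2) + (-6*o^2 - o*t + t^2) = -90*o^2 + 39*o*t - 3*t^2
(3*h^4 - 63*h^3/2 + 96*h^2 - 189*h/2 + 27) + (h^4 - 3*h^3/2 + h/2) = 4*h^4 - 33*h^3 + 96*h^2 - 94*h + 27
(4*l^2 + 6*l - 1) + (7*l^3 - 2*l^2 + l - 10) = 7*l^3 + 2*l^2 + 7*l - 11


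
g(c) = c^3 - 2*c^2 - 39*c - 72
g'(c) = 3*c^2 - 4*c - 39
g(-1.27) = -27.74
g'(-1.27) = -29.08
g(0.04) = -73.56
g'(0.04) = -39.16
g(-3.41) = -1.92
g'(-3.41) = 9.52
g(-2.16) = -7.17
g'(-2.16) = -16.36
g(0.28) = -83.05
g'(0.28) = -39.88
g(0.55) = -93.89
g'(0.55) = -40.29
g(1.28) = -123.10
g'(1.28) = -39.20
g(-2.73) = -0.78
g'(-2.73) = -5.72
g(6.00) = -162.00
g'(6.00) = 45.00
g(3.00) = -180.00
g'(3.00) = -24.00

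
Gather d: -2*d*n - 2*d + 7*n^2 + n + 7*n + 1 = d*(-2*n - 2) + 7*n^2 + 8*n + 1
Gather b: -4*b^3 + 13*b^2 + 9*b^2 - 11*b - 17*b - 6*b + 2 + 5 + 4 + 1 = -4*b^3 + 22*b^2 - 34*b + 12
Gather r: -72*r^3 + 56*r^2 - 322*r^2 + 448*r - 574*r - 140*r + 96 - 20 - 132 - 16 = -72*r^3 - 266*r^2 - 266*r - 72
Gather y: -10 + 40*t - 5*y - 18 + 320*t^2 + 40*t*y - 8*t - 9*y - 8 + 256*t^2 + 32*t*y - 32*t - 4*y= 576*t^2 + y*(72*t - 18) - 36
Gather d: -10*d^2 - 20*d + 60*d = -10*d^2 + 40*d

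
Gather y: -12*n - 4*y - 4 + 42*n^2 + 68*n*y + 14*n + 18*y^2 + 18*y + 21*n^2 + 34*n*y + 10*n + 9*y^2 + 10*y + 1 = 63*n^2 + 12*n + 27*y^2 + y*(102*n + 24) - 3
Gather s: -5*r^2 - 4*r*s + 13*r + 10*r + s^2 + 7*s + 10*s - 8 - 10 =-5*r^2 + 23*r + s^2 + s*(17 - 4*r) - 18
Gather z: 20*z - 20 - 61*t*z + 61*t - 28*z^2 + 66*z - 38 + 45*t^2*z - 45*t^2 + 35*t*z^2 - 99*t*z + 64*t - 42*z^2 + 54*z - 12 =-45*t^2 + 125*t + z^2*(35*t - 70) + z*(45*t^2 - 160*t + 140) - 70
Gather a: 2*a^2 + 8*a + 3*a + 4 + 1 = 2*a^2 + 11*a + 5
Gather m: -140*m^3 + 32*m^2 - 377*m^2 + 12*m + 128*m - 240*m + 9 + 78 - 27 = -140*m^3 - 345*m^2 - 100*m + 60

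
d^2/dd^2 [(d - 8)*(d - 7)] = 2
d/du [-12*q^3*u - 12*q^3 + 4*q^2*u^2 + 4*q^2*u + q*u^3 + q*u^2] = q*(-12*q^2 + 8*q*u + 4*q + 3*u^2 + 2*u)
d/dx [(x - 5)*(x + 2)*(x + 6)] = 3*x^2 + 6*x - 28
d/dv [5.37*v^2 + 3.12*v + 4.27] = 10.74*v + 3.12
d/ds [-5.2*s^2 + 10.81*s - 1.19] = 10.81 - 10.4*s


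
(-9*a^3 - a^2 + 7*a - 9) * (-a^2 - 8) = 9*a^5 + a^4 + 65*a^3 + 17*a^2 - 56*a + 72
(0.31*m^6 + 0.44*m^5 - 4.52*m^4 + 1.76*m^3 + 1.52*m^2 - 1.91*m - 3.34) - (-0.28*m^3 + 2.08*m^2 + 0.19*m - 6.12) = 0.31*m^6 + 0.44*m^5 - 4.52*m^4 + 2.04*m^3 - 0.56*m^2 - 2.1*m + 2.78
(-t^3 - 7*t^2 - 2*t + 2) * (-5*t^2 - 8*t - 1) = 5*t^5 + 43*t^4 + 67*t^3 + 13*t^2 - 14*t - 2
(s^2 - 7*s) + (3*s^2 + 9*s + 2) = 4*s^2 + 2*s + 2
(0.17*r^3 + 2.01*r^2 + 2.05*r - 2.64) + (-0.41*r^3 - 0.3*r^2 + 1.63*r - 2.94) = -0.24*r^3 + 1.71*r^2 + 3.68*r - 5.58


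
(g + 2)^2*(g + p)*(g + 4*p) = g^4 + 5*g^3*p + 4*g^3 + 4*g^2*p^2 + 20*g^2*p + 4*g^2 + 16*g*p^2 + 20*g*p + 16*p^2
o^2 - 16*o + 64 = (o - 8)^2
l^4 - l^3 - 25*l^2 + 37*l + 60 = (l - 4)*(l - 3)*(l + 1)*(l + 5)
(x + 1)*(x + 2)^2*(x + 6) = x^4 + 11*x^3 + 38*x^2 + 52*x + 24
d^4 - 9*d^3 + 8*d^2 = d^2*(d - 8)*(d - 1)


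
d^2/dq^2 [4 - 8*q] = 0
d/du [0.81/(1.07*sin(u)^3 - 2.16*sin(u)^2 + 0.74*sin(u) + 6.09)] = (-2.6001*sin(u)^2 + 3.4992*sin(u) - 0.5994)*cos(u)/(1.07*sin(u)^3 - 2.16*sin(u)^2 + 0.74*sin(u) + 6.09)^2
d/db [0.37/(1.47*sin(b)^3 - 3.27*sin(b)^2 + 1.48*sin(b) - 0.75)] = (-1.6317*sin(b)^2 + 2.4198*sin(b) - 0.5476)*cos(b)/(1.47*sin(b)^3 - 3.27*sin(b)^2 + 1.48*sin(b) - 0.75)^2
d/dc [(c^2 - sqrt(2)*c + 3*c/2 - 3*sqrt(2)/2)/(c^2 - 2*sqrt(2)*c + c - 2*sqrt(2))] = (-sqrt(2)*c^2 - c^2/2 - sqrt(2)*c - 3*sqrt(2)/2 - 2)/(c^4 - 4*sqrt(2)*c^3 + 2*c^3 - 8*sqrt(2)*c^2 + 9*c^2 - 4*sqrt(2)*c + 16*c + 8)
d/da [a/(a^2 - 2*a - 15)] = (a^2 - 2*a*(a - 1) - 2*a - 15)/(-a^2 + 2*a + 15)^2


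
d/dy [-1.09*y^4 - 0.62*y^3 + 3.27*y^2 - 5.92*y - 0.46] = -4.36*y^3 - 1.86*y^2 + 6.54*y - 5.92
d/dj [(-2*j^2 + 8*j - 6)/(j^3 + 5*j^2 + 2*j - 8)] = 2*(j^2 - 6*j - 26)/(j^4 + 12*j^3 + 52*j^2 + 96*j + 64)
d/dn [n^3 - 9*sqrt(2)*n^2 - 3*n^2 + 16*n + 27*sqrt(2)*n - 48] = 3*n^2 - 18*sqrt(2)*n - 6*n + 16 + 27*sqrt(2)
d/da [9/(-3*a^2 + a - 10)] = 9*(6*a - 1)/(3*a^2 - a + 10)^2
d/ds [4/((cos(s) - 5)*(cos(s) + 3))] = 8*(cos(s) - 1)*sin(s)/((cos(s) - 5)^2*(cos(s) + 3)^2)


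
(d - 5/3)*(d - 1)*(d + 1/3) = d^3 - 7*d^2/3 + 7*d/9 + 5/9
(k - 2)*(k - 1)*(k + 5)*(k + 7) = k^4 + 9*k^3 + k^2 - 81*k + 70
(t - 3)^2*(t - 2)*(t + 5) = t^4 - 3*t^3 - 19*t^2 + 87*t - 90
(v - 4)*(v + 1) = v^2 - 3*v - 4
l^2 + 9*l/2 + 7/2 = (l + 1)*(l + 7/2)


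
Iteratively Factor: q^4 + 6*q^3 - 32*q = (q + 4)*(q^3 + 2*q^2 - 8*q) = (q - 2)*(q + 4)*(q^2 + 4*q) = (q - 2)*(q + 4)^2*(q)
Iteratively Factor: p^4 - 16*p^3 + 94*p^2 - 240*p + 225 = (p - 5)*(p^3 - 11*p^2 + 39*p - 45) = (p - 5)^2*(p^2 - 6*p + 9) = (p - 5)^2*(p - 3)*(p - 3)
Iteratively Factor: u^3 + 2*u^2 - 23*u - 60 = (u - 5)*(u^2 + 7*u + 12) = (u - 5)*(u + 4)*(u + 3)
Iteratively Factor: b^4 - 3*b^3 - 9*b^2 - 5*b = (b)*(b^3 - 3*b^2 - 9*b - 5) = b*(b + 1)*(b^2 - 4*b - 5) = b*(b - 5)*(b + 1)*(b + 1)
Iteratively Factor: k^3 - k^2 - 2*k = (k + 1)*(k^2 - 2*k) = k*(k + 1)*(k - 2)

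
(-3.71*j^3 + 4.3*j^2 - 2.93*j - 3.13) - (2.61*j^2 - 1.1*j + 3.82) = -3.71*j^3 + 1.69*j^2 - 1.83*j - 6.95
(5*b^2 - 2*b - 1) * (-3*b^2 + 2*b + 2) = -15*b^4 + 16*b^3 + 9*b^2 - 6*b - 2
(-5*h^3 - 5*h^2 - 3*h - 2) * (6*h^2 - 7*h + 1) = -30*h^5 + 5*h^4 + 12*h^3 + 4*h^2 + 11*h - 2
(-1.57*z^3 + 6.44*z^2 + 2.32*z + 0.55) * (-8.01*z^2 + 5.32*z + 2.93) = 12.5757*z^5 - 59.9368*z^4 + 11.0775*z^3 + 26.8061*z^2 + 9.7236*z + 1.6115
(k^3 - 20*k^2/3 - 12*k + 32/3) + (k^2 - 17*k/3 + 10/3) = k^3 - 17*k^2/3 - 53*k/3 + 14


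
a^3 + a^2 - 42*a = a*(a - 6)*(a + 7)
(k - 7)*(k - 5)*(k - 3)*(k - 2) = k^4 - 17*k^3 + 101*k^2 - 247*k + 210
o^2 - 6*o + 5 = (o - 5)*(o - 1)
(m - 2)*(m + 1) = m^2 - m - 2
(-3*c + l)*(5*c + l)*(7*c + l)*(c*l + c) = -105*c^4*l - 105*c^4 - c^3*l^2 - c^3*l + 9*c^2*l^3 + 9*c^2*l^2 + c*l^4 + c*l^3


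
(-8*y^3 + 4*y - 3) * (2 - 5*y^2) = 40*y^5 - 36*y^3 + 15*y^2 + 8*y - 6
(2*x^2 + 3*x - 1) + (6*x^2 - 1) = 8*x^2 + 3*x - 2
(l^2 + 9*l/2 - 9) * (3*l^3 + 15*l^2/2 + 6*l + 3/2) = 3*l^5 + 21*l^4 + 51*l^3/4 - 39*l^2 - 189*l/4 - 27/2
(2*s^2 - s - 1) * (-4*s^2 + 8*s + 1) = -8*s^4 + 20*s^3 - 2*s^2 - 9*s - 1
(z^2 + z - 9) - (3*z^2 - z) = -2*z^2 + 2*z - 9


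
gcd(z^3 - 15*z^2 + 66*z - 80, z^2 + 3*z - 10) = z - 2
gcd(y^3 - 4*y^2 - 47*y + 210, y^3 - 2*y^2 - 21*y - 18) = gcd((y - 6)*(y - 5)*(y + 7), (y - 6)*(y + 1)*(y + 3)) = y - 6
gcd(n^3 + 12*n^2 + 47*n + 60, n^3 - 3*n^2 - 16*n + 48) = n + 4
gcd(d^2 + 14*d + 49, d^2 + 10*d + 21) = d + 7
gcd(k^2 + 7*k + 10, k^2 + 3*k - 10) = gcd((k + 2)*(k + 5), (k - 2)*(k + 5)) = k + 5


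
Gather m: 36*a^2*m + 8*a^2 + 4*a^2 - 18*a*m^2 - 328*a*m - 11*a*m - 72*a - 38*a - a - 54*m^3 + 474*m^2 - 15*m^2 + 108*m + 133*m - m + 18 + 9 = 12*a^2 - 111*a - 54*m^3 + m^2*(459 - 18*a) + m*(36*a^2 - 339*a + 240) + 27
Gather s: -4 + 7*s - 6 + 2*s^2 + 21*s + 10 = 2*s^2 + 28*s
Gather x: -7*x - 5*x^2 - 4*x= -5*x^2 - 11*x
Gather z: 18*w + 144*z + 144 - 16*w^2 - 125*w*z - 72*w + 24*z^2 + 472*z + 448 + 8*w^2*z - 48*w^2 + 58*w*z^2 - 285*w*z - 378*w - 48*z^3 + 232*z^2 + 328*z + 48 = -64*w^2 - 432*w - 48*z^3 + z^2*(58*w + 256) + z*(8*w^2 - 410*w + 944) + 640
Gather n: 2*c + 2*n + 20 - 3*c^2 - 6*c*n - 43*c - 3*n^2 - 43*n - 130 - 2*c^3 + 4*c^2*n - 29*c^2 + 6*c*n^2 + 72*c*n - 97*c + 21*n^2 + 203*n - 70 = -2*c^3 - 32*c^2 - 138*c + n^2*(6*c + 18) + n*(4*c^2 + 66*c + 162) - 180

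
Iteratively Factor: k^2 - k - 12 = (k - 4)*(k + 3)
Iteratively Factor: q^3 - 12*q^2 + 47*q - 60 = (q - 4)*(q^2 - 8*q + 15) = (q - 4)*(q - 3)*(q - 5)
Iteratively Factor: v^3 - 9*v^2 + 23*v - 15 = (v - 1)*(v^2 - 8*v + 15) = (v - 3)*(v - 1)*(v - 5)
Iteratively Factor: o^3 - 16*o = (o)*(o^2 - 16) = o*(o - 4)*(o + 4)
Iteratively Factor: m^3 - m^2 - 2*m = (m + 1)*(m^2 - 2*m) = m*(m + 1)*(m - 2)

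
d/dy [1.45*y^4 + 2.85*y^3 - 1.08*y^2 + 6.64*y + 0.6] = 5.8*y^3 + 8.55*y^2 - 2.16*y + 6.64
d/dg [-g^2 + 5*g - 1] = 5 - 2*g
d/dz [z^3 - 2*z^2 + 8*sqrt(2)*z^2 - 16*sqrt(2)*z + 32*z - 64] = 3*z^2 - 4*z + 16*sqrt(2)*z - 16*sqrt(2) + 32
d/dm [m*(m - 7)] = 2*m - 7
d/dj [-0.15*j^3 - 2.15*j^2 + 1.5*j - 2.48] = -0.45*j^2 - 4.3*j + 1.5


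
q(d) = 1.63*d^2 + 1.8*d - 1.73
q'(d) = 3.26*d + 1.8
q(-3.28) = 9.90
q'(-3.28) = -8.89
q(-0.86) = -2.07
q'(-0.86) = -1.00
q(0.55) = -0.25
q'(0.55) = 3.59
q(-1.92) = 0.82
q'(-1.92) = -4.46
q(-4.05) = 17.72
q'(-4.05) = -11.40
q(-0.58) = -2.23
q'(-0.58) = -0.09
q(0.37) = -0.84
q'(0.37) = 3.01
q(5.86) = 64.79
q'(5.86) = 20.90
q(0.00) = -1.73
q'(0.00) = 1.80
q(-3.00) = 7.54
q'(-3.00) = -7.98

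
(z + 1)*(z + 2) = z^2 + 3*z + 2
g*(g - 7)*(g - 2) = g^3 - 9*g^2 + 14*g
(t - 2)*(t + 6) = t^2 + 4*t - 12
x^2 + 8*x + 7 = (x + 1)*(x + 7)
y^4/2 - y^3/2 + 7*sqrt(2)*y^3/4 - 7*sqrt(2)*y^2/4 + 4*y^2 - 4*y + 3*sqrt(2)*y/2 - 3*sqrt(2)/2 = (y/2 + sqrt(2)/2)*(y - 1)*(y + sqrt(2))*(y + 3*sqrt(2)/2)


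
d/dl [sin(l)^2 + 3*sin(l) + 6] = (2*sin(l) + 3)*cos(l)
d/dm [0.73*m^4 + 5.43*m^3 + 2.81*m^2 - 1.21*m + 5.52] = 2.92*m^3 + 16.29*m^2 + 5.62*m - 1.21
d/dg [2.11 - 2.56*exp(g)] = -2.56*exp(g)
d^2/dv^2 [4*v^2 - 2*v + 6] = 8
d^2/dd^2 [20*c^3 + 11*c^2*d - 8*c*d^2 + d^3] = -16*c + 6*d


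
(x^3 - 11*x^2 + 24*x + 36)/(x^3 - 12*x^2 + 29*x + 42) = (x - 6)/(x - 7)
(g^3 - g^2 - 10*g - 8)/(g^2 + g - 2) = (g^2 - 3*g - 4)/(g - 1)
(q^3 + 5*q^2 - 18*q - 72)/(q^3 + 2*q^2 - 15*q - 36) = (q + 6)/(q + 3)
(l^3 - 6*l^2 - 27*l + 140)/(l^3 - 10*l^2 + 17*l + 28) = (l + 5)/(l + 1)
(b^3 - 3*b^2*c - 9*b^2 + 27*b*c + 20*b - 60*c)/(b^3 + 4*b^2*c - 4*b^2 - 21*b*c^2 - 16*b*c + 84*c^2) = (b - 5)/(b + 7*c)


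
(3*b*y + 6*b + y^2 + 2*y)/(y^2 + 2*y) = (3*b + y)/y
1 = 1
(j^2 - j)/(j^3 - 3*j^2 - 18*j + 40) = j*(j - 1)/(j^3 - 3*j^2 - 18*j + 40)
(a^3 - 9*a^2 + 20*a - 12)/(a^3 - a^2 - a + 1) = (a^2 - 8*a + 12)/(a^2 - 1)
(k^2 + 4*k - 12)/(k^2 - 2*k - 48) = (k - 2)/(k - 8)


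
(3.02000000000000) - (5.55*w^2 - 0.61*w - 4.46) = -5.55*w^2 + 0.61*w + 7.48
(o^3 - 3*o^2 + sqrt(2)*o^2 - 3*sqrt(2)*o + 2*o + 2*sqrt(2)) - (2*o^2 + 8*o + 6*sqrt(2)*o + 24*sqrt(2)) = o^3 - 5*o^2 + sqrt(2)*o^2 - 9*sqrt(2)*o - 6*o - 22*sqrt(2)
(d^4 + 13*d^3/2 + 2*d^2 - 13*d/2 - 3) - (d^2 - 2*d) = d^4 + 13*d^3/2 + d^2 - 9*d/2 - 3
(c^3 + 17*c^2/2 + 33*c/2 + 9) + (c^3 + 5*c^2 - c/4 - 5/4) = 2*c^3 + 27*c^2/2 + 65*c/4 + 31/4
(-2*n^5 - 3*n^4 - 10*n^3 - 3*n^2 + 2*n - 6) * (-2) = 4*n^5 + 6*n^4 + 20*n^3 + 6*n^2 - 4*n + 12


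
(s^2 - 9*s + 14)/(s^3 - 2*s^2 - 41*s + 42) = (s - 2)/(s^2 + 5*s - 6)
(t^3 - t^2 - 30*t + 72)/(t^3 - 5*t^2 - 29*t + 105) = (t^2 + 2*t - 24)/(t^2 - 2*t - 35)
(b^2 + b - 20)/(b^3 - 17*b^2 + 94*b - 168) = (b + 5)/(b^2 - 13*b + 42)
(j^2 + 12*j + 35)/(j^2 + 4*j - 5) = (j + 7)/(j - 1)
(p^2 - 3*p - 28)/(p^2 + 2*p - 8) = (p - 7)/(p - 2)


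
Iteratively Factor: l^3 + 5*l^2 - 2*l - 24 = (l + 3)*(l^2 + 2*l - 8) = (l + 3)*(l + 4)*(l - 2)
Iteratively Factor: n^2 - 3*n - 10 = (n - 5)*(n + 2)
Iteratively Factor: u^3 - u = (u + 1)*(u^2 - u) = (u - 1)*(u + 1)*(u)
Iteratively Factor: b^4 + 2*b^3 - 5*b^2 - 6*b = (b + 1)*(b^3 + b^2 - 6*b) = (b + 1)*(b + 3)*(b^2 - 2*b) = (b - 2)*(b + 1)*(b + 3)*(b)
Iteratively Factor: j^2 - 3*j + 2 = (j - 1)*(j - 2)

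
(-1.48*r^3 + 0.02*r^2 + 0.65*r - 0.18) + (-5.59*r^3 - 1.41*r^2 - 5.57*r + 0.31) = -7.07*r^3 - 1.39*r^2 - 4.92*r + 0.13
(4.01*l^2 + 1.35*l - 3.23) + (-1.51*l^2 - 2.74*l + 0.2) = 2.5*l^2 - 1.39*l - 3.03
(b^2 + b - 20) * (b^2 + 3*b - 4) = b^4 + 4*b^3 - 21*b^2 - 64*b + 80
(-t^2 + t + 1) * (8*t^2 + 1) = -8*t^4 + 8*t^3 + 7*t^2 + t + 1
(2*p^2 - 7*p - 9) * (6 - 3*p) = -6*p^3 + 33*p^2 - 15*p - 54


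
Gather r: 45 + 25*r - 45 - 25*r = 0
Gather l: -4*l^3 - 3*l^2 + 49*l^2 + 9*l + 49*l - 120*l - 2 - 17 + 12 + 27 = -4*l^3 + 46*l^2 - 62*l + 20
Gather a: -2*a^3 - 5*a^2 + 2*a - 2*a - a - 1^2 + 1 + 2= -2*a^3 - 5*a^2 - a + 2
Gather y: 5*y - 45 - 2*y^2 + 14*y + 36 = -2*y^2 + 19*y - 9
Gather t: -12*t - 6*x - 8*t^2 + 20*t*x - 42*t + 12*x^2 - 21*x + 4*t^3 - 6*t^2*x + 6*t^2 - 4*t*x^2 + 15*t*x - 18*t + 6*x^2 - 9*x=4*t^3 + t^2*(-6*x - 2) + t*(-4*x^2 + 35*x - 72) + 18*x^2 - 36*x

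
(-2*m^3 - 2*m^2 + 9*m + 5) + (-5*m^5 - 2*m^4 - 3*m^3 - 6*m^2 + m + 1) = -5*m^5 - 2*m^4 - 5*m^3 - 8*m^2 + 10*m + 6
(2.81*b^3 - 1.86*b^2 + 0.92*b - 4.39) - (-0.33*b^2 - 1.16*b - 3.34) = 2.81*b^3 - 1.53*b^2 + 2.08*b - 1.05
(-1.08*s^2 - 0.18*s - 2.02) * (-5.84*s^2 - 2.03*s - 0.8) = 6.3072*s^4 + 3.2436*s^3 + 13.0262*s^2 + 4.2446*s + 1.616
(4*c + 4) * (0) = 0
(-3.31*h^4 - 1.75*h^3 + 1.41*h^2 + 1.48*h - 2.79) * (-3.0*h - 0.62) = 9.93*h^5 + 7.3022*h^4 - 3.145*h^3 - 5.3142*h^2 + 7.4524*h + 1.7298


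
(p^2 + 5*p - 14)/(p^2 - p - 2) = (p + 7)/(p + 1)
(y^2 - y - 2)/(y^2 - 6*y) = (y^2 - y - 2)/(y*(y - 6))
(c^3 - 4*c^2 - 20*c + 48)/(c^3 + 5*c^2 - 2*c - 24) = (c - 6)/(c + 3)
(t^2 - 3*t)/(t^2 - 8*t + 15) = t/(t - 5)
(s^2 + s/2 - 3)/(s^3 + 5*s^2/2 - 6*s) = (s + 2)/(s*(s + 4))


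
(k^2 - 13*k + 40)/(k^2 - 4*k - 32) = (k - 5)/(k + 4)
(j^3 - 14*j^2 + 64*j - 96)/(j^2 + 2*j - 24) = (j^2 - 10*j + 24)/(j + 6)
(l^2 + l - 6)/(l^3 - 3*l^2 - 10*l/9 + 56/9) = 9*(l + 3)/(9*l^2 - 9*l - 28)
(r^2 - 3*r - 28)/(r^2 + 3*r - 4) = (r - 7)/(r - 1)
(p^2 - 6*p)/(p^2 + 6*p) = (p - 6)/(p + 6)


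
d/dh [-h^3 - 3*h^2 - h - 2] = -3*h^2 - 6*h - 1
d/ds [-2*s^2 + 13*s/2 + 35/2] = 13/2 - 4*s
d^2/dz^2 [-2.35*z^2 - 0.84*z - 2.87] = -4.70000000000000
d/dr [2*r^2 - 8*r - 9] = 4*r - 8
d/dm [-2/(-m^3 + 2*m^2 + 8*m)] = 2*(-3*m^2 + 4*m + 8)/(m^2*(-m^2 + 2*m + 8)^2)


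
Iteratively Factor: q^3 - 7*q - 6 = (q - 3)*(q^2 + 3*q + 2) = (q - 3)*(q + 2)*(q + 1)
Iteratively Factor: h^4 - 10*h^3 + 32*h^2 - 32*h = (h - 4)*(h^3 - 6*h^2 + 8*h) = (h - 4)*(h - 2)*(h^2 - 4*h) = h*(h - 4)*(h - 2)*(h - 4)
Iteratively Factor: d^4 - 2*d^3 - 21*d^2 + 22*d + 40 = (d + 1)*(d^3 - 3*d^2 - 18*d + 40) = (d - 5)*(d + 1)*(d^2 + 2*d - 8) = (d - 5)*(d + 1)*(d + 4)*(d - 2)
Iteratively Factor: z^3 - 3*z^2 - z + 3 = (z + 1)*(z^2 - 4*z + 3) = (z - 3)*(z + 1)*(z - 1)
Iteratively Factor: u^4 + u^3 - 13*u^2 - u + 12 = (u + 4)*(u^3 - 3*u^2 - u + 3) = (u + 1)*(u + 4)*(u^2 - 4*u + 3) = (u - 3)*(u + 1)*(u + 4)*(u - 1)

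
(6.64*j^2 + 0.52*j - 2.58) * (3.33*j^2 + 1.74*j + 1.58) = 22.1112*j^4 + 13.2852*j^3 + 2.8046*j^2 - 3.6676*j - 4.0764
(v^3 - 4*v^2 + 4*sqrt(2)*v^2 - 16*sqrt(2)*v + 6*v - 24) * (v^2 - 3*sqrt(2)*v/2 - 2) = v^5 - 4*v^4 + 5*sqrt(2)*v^4/2 - 10*sqrt(2)*v^3 - 8*v^3 - 17*sqrt(2)*v^2 + 32*v^2 - 12*v + 68*sqrt(2)*v + 48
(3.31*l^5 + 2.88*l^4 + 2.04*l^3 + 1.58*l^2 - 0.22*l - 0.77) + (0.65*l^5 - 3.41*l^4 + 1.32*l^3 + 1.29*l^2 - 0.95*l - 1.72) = 3.96*l^5 - 0.53*l^4 + 3.36*l^3 + 2.87*l^2 - 1.17*l - 2.49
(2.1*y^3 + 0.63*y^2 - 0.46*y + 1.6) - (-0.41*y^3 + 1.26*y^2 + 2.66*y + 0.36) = 2.51*y^3 - 0.63*y^2 - 3.12*y + 1.24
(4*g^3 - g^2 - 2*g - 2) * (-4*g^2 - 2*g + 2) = -16*g^5 - 4*g^4 + 18*g^3 + 10*g^2 - 4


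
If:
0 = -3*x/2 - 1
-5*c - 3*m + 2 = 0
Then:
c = 2/5 - 3*m/5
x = -2/3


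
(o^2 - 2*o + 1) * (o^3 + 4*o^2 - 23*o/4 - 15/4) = o^5 + 2*o^4 - 51*o^3/4 + 47*o^2/4 + 7*o/4 - 15/4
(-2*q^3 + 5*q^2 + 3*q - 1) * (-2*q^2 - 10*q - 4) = 4*q^5 + 10*q^4 - 48*q^3 - 48*q^2 - 2*q + 4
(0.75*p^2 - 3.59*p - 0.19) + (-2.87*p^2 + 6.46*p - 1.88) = -2.12*p^2 + 2.87*p - 2.07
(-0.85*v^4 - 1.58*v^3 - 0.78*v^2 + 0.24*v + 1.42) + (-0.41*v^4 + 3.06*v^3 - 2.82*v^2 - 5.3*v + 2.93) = -1.26*v^4 + 1.48*v^3 - 3.6*v^2 - 5.06*v + 4.35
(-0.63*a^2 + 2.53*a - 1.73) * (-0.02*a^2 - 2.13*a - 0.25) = 0.0126*a^4 + 1.2913*a^3 - 5.1968*a^2 + 3.0524*a + 0.4325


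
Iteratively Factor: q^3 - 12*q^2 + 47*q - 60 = (q - 4)*(q^2 - 8*q + 15) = (q - 4)*(q - 3)*(q - 5)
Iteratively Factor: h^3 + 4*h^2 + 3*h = (h + 1)*(h^2 + 3*h) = h*(h + 1)*(h + 3)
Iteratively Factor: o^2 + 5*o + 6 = (o + 3)*(o + 2)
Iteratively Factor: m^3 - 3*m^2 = (m)*(m^2 - 3*m) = m*(m - 3)*(m)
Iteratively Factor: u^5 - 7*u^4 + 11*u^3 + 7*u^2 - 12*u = (u + 1)*(u^4 - 8*u^3 + 19*u^2 - 12*u) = u*(u + 1)*(u^3 - 8*u^2 + 19*u - 12) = u*(u - 3)*(u + 1)*(u^2 - 5*u + 4) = u*(u - 3)*(u - 1)*(u + 1)*(u - 4)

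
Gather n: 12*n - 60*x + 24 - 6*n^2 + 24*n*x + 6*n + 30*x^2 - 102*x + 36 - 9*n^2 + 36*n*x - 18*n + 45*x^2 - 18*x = -15*n^2 + 60*n*x + 75*x^2 - 180*x + 60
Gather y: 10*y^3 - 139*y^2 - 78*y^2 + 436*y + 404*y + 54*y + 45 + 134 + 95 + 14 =10*y^3 - 217*y^2 + 894*y + 288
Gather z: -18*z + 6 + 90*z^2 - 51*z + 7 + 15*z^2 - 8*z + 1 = 105*z^2 - 77*z + 14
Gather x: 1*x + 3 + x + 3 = 2*x + 6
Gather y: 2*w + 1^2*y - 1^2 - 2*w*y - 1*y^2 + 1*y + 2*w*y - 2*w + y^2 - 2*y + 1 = 0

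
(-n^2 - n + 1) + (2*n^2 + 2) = n^2 - n + 3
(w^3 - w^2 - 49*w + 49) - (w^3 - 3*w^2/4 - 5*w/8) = -w^2/4 - 387*w/8 + 49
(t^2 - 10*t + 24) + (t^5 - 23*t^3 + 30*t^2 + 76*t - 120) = t^5 - 23*t^3 + 31*t^2 + 66*t - 96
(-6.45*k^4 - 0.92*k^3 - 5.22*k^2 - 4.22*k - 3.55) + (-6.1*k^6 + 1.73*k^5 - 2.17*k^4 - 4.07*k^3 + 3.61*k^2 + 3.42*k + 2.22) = -6.1*k^6 + 1.73*k^5 - 8.62*k^4 - 4.99*k^3 - 1.61*k^2 - 0.8*k - 1.33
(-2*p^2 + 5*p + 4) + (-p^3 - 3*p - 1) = -p^3 - 2*p^2 + 2*p + 3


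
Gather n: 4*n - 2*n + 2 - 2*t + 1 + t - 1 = 2*n - t + 2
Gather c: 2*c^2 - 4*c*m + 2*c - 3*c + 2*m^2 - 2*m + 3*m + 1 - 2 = 2*c^2 + c*(-4*m - 1) + 2*m^2 + m - 1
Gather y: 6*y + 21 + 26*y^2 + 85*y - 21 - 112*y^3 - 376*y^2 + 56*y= -112*y^3 - 350*y^2 + 147*y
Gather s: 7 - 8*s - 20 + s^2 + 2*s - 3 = s^2 - 6*s - 16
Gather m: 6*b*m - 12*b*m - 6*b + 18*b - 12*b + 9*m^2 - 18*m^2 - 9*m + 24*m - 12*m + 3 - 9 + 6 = -9*m^2 + m*(3 - 6*b)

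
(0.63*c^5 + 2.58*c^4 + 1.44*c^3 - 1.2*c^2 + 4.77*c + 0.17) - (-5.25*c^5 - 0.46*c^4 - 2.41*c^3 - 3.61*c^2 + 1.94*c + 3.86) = 5.88*c^5 + 3.04*c^4 + 3.85*c^3 + 2.41*c^2 + 2.83*c - 3.69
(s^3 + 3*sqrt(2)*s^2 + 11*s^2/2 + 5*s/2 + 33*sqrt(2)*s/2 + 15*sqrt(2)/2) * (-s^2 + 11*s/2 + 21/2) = -s^5 - 3*sqrt(2)*s^4 + 153*s^3/4 + 143*s^2/2 + 459*sqrt(2)*s^2/4 + 105*s/4 + 429*sqrt(2)*s/2 + 315*sqrt(2)/4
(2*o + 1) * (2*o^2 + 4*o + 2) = 4*o^3 + 10*o^2 + 8*o + 2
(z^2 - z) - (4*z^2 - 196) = -3*z^2 - z + 196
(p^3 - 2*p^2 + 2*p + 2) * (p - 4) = p^4 - 6*p^3 + 10*p^2 - 6*p - 8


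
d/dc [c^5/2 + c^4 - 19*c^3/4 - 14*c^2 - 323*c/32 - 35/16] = 5*c^4/2 + 4*c^3 - 57*c^2/4 - 28*c - 323/32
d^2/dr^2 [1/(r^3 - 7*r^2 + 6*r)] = 2*(r*(7 - 3*r)*(r^2 - 7*r + 6) + (3*r^2 - 14*r + 6)^2)/(r^3*(r^2 - 7*r + 6)^3)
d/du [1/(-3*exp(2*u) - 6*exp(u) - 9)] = 2*(exp(u) + 1)*exp(u)/(3*(exp(2*u) + 2*exp(u) + 3)^2)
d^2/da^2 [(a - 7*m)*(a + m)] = 2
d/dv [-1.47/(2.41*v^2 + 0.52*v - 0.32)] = (7.0854*v + 0.7644)/(2.41*v^2 + 0.52*v - 0.32)^2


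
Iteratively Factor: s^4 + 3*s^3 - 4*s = (s)*(s^3 + 3*s^2 - 4) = s*(s + 2)*(s^2 + s - 2) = s*(s - 1)*(s + 2)*(s + 2)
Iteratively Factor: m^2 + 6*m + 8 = (m + 2)*(m + 4)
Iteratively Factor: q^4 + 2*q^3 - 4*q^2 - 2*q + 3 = (q - 1)*(q^3 + 3*q^2 - q - 3) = (q - 1)^2*(q^2 + 4*q + 3) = (q - 1)^2*(q + 3)*(q + 1)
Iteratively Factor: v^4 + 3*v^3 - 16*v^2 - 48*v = (v - 4)*(v^3 + 7*v^2 + 12*v) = v*(v - 4)*(v^2 + 7*v + 12) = v*(v - 4)*(v + 3)*(v + 4)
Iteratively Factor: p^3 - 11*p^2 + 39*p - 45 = (p - 3)*(p^2 - 8*p + 15) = (p - 5)*(p - 3)*(p - 3)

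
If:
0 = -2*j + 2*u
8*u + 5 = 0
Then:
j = -5/8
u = -5/8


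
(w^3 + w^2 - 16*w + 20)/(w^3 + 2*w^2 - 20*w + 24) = (w + 5)/(w + 6)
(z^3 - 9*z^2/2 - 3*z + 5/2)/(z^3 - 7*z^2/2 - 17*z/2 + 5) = (z + 1)/(z + 2)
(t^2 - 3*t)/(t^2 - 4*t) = (t - 3)/(t - 4)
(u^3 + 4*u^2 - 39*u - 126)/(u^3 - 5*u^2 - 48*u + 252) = (u + 3)/(u - 6)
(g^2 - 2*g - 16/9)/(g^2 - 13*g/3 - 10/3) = (g - 8/3)/(g - 5)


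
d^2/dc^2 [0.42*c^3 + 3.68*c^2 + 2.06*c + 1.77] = 2.52*c + 7.36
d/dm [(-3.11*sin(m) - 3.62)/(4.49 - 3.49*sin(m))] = -26.5977*cos(m)/(3.49*sin(m) - 4.49)^2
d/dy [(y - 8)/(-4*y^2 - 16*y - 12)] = (-y^2 - 4*y + 2*(y - 8)*(y + 2) - 3)/(4*(y^2 + 4*y + 3)^2)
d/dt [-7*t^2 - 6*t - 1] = -14*t - 6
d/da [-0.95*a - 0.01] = -0.950000000000000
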